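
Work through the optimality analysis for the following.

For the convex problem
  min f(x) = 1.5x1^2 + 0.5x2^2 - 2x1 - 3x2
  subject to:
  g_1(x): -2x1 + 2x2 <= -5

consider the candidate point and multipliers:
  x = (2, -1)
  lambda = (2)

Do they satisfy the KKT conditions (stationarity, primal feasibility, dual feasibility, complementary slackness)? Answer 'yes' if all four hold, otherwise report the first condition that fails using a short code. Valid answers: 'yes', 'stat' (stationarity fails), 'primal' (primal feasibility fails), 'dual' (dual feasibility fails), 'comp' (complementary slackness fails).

Gradient of f: grad f(x) = Q x + c = (4, -4)
Constraint values g_i(x) = a_i^T x - b_i:
  g_1((2, -1)) = -1
Stationarity residual: grad f(x) + sum_i lambda_i a_i = (0, 0)
  -> stationarity OK
Primal feasibility (all g_i <= 0): OK
Dual feasibility (all lambda_i >= 0): OK
Complementary slackness (lambda_i * g_i(x) = 0 for all i): FAILS

Verdict: the first failing condition is complementary_slackness -> comp.

comp


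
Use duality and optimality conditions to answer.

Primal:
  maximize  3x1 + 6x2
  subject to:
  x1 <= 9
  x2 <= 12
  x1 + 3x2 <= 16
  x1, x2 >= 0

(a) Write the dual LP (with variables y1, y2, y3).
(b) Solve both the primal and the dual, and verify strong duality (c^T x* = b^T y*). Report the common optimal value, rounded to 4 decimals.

The standard primal-dual pair for 'max c^T x s.t. A x <= b, x >= 0' is:
  Dual:  min b^T y  s.t.  A^T y >= c,  y >= 0.

So the dual LP is:
  minimize  9y1 + 12y2 + 16y3
  subject to:
    y1 + y3 >= 3
    y2 + 3y3 >= 6
    y1, y2, y3 >= 0

Solving the primal: x* = (9, 2.3333).
  primal value c^T x* = 41.
Solving the dual: y* = (1, 0, 2).
  dual value b^T y* = 41.
Strong duality: c^T x* = b^T y*. Confirmed.

41


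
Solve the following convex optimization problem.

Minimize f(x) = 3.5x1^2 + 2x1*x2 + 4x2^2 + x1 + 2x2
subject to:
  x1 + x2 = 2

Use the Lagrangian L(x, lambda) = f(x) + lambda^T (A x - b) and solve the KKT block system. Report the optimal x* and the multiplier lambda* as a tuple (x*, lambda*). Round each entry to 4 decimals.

Form the Lagrangian:
  L(x, lambda) = (1/2) x^T Q x + c^T x + lambda^T (A x - b)
Stationarity (grad_x L = 0): Q x + c + A^T lambda = 0.
Primal feasibility: A x = b.

This gives the KKT block system:
  [ Q   A^T ] [ x     ]   [-c ]
  [ A    0  ] [ lambda ] = [ b ]

Solving the linear system:
  x*      = (1.1818, 0.8182)
  lambda* = (-10.9091)
  f(x*)   = 12.3182

x* = (1.1818, 0.8182), lambda* = (-10.9091)


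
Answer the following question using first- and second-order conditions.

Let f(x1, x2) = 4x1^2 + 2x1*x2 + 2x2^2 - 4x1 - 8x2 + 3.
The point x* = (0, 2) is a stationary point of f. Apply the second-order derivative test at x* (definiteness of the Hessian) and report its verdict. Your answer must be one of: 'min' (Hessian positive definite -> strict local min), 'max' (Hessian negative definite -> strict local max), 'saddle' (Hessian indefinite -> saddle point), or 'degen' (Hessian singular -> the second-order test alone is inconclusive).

Compute the Hessian H = grad^2 f:
  H = [[8, 2], [2, 4]]
Verify stationarity: grad f(x*) = H x* + g = (0, 0).
Eigenvalues of H: 3.1716, 8.8284.
Both eigenvalues > 0, so H is positive definite -> x* is a strict local min.

min


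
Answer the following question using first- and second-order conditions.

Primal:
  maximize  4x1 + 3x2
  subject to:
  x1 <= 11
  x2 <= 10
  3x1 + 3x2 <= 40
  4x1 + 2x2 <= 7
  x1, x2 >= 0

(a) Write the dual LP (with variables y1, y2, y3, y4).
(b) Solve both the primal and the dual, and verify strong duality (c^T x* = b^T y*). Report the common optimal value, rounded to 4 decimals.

The standard primal-dual pair for 'max c^T x s.t. A x <= b, x >= 0' is:
  Dual:  min b^T y  s.t.  A^T y >= c,  y >= 0.

So the dual LP is:
  minimize  11y1 + 10y2 + 40y3 + 7y4
  subject to:
    y1 + 3y3 + 4y4 >= 4
    y2 + 3y3 + 2y4 >= 3
    y1, y2, y3, y4 >= 0

Solving the primal: x* = (0, 3.5).
  primal value c^T x* = 10.5.
Solving the dual: y* = (0, 0, 0, 1.5).
  dual value b^T y* = 10.5.
Strong duality: c^T x* = b^T y*. Confirmed.

10.5


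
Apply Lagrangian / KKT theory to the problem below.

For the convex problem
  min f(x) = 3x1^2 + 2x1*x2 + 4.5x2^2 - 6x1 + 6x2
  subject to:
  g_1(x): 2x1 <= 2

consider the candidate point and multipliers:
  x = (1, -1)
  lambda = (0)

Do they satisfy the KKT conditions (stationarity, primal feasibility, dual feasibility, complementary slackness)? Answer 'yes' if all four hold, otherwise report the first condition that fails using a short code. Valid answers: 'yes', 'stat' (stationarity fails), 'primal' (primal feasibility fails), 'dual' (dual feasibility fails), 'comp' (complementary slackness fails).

Gradient of f: grad f(x) = Q x + c = (-2, -1)
Constraint values g_i(x) = a_i^T x - b_i:
  g_1((1, -1)) = 0
Stationarity residual: grad f(x) + sum_i lambda_i a_i = (-2, -1)
  -> stationarity FAILS
Primal feasibility (all g_i <= 0): OK
Dual feasibility (all lambda_i >= 0): OK
Complementary slackness (lambda_i * g_i(x) = 0 for all i): OK

Verdict: the first failing condition is stationarity -> stat.

stat


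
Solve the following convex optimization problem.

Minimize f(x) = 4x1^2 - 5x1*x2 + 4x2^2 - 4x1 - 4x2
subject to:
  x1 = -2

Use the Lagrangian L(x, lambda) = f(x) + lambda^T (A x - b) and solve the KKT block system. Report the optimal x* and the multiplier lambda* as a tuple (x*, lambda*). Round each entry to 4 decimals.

Form the Lagrangian:
  L(x, lambda) = (1/2) x^T Q x + c^T x + lambda^T (A x - b)
Stationarity (grad_x L = 0): Q x + c + A^T lambda = 0.
Primal feasibility: A x = b.

This gives the KKT block system:
  [ Q   A^T ] [ x     ]   [-c ]
  [ A    0  ] [ lambda ] = [ b ]

Solving the linear system:
  x*      = (-2, -0.75)
  lambda* = (16.25)
  f(x*)   = 21.75

x* = (-2, -0.75), lambda* = (16.25)


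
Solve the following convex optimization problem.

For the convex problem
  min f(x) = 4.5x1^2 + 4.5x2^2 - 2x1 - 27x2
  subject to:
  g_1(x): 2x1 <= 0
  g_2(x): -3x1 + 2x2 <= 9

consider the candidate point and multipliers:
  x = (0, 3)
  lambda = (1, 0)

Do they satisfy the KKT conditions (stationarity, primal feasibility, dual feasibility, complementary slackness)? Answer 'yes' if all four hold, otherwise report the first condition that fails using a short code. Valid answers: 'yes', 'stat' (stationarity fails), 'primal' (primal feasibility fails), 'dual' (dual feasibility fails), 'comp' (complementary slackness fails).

Gradient of f: grad f(x) = Q x + c = (-2, 0)
Constraint values g_i(x) = a_i^T x - b_i:
  g_1((0, 3)) = 0
  g_2((0, 3)) = -3
Stationarity residual: grad f(x) + sum_i lambda_i a_i = (0, 0)
  -> stationarity OK
Primal feasibility (all g_i <= 0): OK
Dual feasibility (all lambda_i >= 0): OK
Complementary slackness (lambda_i * g_i(x) = 0 for all i): OK

Verdict: yes, KKT holds.

yes


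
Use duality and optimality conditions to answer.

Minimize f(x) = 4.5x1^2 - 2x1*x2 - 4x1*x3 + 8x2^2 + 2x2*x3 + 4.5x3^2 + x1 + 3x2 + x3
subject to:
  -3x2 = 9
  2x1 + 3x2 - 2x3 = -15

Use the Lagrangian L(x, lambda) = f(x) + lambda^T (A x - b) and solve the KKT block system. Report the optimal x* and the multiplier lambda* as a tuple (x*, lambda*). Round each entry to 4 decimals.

Form the Lagrangian:
  L(x, lambda) = (1/2) x^T Q x + c^T x + lambda^T (A x - b)
Stationarity (grad_x L = 0): Q x + c + A^T lambda = 0.
Primal feasibility: A x = b.

This gives the KKT block system:
  [ Q   A^T ] [ x     ]   [-c ]
  [ A    0  ] [ lambda ] = [ b ]

Solving the linear system:
  x*      = (-1.7, -3, 1.3)
  lambda* = (-6.25, 6.75)
  f(x*)   = 74.05

x* = (-1.7, -3, 1.3), lambda* = (-6.25, 6.75)


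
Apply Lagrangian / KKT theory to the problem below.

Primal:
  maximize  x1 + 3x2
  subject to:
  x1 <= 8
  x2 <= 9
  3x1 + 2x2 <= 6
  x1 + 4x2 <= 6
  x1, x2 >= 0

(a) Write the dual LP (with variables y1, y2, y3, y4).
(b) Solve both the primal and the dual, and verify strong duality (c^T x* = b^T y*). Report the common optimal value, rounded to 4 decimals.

The standard primal-dual pair for 'max c^T x s.t. A x <= b, x >= 0' is:
  Dual:  min b^T y  s.t.  A^T y >= c,  y >= 0.

So the dual LP is:
  minimize  8y1 + 9y2 + 6y3 + 6y4
  subject to:
    y1 + 3y3 + y4 >= 1
    y2 + 2y3 + 4y4 >= 3
    y1, y2, y3, y4 >= 0

Solving the primal: x* = (1.2, 1.2).
  primal value c^T x* = 4.8.
Solving the dual: y* = (0, 0, 0.1, 0.7).
  dual value b^T y* = 4.8.
Strong duality: c^T x* = b^T y*. Confirmed.

4.8


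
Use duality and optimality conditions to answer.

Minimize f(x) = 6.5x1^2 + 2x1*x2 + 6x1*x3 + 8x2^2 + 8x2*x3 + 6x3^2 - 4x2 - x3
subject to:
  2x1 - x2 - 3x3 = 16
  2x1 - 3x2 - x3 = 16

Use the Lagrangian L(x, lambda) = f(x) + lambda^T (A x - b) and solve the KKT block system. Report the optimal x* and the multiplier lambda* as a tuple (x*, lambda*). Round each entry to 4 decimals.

Form the Lagrangian:
  L(x, lambda) = (1/2) x^T Q x + c^T x + lambda^T (A x - b)
Stationarity (grad_x L = 0): Q x + c + A^T lambda = 0.
Primal feasibility: A x = b.

This gives the KKT block system:
  [ Q   A^T ] [ x     ]   [-c ]
  [ A    0  ] [ lambda ] = [ b ]

Solving the linear system:
  x*      = (3.8281, -2.0859, -2.0859)
  lambda* = (-1.6055, -14.9336)
  f(x*)   = 137.5273

x* = (3.8281, -2.0859, -2.0859), lambda* = (-1.6055, -14.9336)


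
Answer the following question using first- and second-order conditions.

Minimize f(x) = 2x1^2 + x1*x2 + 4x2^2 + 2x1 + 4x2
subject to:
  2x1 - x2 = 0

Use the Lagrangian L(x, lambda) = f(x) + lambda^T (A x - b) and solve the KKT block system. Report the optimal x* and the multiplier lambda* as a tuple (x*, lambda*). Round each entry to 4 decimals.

Form the Lagrangian:
  L(x, lambda) = (1/2) x^T Q x + c^T x + lambda^T (A x - b)
Stationarity (grad_x L = 0): Q x + c + A^T lambda = 0.
Primal feasibility: A x = b.

This gives the KKT block system:
  [ Q   A^T ] [ x     ]   [-c ]
  [ A    0  ] [ lambda ] = [ b ]

Solving the linear system:
  x*      = (-0.25, -0.5)
  lambda* = (-0.25)
  f(x*)   = -1.25

x* = (-0.25, -0.5), lambda* = (-0.25)


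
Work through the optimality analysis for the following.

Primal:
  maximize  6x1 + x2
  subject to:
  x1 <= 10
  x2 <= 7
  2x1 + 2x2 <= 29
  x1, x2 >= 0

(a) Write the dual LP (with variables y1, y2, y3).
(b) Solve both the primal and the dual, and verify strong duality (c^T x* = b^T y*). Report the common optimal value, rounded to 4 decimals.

The standard primal-dual pair for 'max c^T x s.t. A x <= b, x >= 0' is:
  Dual:  min b^T y  s.t.  A^T y >= c,  y >= 0.

So the dual LP is:
  minimize  10y1 + 7y2 + 29y3
  subject to:
    y1 + 2y3 >= 6
    y2 + 2y3 >= 1
    y1, y2, y3 >= 0

Solving the primal: x* = (10, 4.5).
  primal value c^T x* = 64.5.
Solving the dual: y* = (5, 0, 0.5).
  dual value b^T y* = 64.5.
Strong duality: c^T x* = b^T y*. Confirmed.

64.5


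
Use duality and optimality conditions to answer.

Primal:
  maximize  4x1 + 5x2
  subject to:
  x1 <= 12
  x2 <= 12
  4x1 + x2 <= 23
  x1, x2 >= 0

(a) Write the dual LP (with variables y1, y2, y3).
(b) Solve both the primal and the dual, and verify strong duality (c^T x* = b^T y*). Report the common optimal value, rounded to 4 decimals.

The standard primal-dual pair for 'max c^T x s.t. A x <= b, x >= 0' is:
  Dual:  min b^T y  s.t.  A^T y >= c,  y >= 0.

So the dual LP is:
  minimize  12y1 + 12y2 + 23y3
  subject to:
    y1 + 4y3 >= 4
    y2 + y3 >= 5
    y1, y2, y3 >= 0

Solving the primal: x* = (2.75, 12).
  primal value c^T x* = 71.
Solving the dual: y* = (0, 4, 1).
  dual value b^T y* = 71.
Strong duality: c^T x* = b^T y*. Confirmed.

71


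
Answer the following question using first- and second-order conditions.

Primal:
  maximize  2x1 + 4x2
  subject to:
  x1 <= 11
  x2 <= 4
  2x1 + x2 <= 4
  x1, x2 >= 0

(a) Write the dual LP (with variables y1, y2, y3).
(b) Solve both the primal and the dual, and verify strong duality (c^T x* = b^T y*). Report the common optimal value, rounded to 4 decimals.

The standard primal-dual pair for 'max c^T x s.t. A x <= b, x >= 0' is:
  Dual:  min b^T y  s.t.  A^T y >= c,  y >= 0.

So the dual LP is:
  minimize  11y1 + 4y2 + 4y3
  subject to:
    y1 + 2y3 >= 2
    y2 + y3 >= 4
    y1, y2, y3 >= 0

Solving the primal: x* = (0, 4).
  primal value c^T x* = 16.
Solving the dual: y* = (0, 3, 1).
  dual value b^T y* = 16.
Strong duality: c^T x* = b^T y*. Confirmed.

16


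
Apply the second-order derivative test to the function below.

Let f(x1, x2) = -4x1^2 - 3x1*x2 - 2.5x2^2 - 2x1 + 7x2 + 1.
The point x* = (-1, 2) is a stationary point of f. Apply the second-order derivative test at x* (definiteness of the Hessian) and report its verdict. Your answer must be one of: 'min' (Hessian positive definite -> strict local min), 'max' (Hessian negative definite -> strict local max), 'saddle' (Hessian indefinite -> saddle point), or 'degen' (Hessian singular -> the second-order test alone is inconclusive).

Compute the Hessian H = grad^2 f:
  H = [[-8, -3], [-3, -5]]
Verify stationarity: grad f(x*) = H x* + g = (0, 0).
Eigenvalues of H: -9.8541, -3.1459.
Both eigenvalues < 0, so H is negative definite -> x* is a strict local max.

max


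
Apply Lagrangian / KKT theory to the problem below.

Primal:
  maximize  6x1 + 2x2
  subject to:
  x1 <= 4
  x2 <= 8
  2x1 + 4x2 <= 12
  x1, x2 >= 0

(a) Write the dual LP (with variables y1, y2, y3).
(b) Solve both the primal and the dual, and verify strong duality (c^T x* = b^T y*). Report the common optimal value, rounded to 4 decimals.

The standard primal-dual pair for 'max c^T x s.t. A x <= b, x >= 0' is:
  Dual:  min b^T y  s.t.  A^T y >= c,  y >= 0.

So the dual LP is:
  minimize  4y1 + 8y2 + 12y3
  subject to:
    y1 + 2y3 >= 6
    y2 + 4y3 >= 2
    y1, y2, y3 >= 0

Solving the primal: x* = (4, 1).
  primal value c^T x* = 26.
Solving the dual: y* = (5, 0, 0.5).
  dual value b^T y* = 26.
Strong duality: c^T x* = b^T y*. Confirmed.

26


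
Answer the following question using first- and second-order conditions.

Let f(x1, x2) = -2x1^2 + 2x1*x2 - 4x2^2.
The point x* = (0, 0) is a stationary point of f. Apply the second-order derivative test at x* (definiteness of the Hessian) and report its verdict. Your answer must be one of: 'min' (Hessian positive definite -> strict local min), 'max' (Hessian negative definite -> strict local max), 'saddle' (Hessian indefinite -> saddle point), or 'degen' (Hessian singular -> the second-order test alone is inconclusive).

Compute the Hessian H = grad^2 f:
  H = [[-4, 2], [2, -8]]
Verify stationarity: grad f(x*) = H x* + g = (0, 0).
Eigenvalues of H: -8.8284, -3.1716.
Both eigenvalues < 0, so H is negative definite -> x* is a strict local max.

max


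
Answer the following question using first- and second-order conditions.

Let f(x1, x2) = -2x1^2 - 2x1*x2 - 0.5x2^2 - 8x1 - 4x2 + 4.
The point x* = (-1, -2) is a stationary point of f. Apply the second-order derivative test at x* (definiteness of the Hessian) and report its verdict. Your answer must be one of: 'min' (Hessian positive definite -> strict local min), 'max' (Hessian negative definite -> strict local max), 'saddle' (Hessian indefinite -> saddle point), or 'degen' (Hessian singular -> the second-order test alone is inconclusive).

Compute the Hessian H = grad^2 f:
  H = [[-4, -2], [-2, -1]]
Verify stationarity: grad f(x*) = H x* + g = (0, 0).
Eigenvalues of H: -5, 0.
H has a zero eigenvalue (singular; negative semidefinite but not definite), so H is neither positive definite, negative definite, nor indefinite. The second-order test alone is inconclusive -> degen.
(Indeed, f is constant along the null direction of H through x*, so x* is not a strict local extremum.)

degen


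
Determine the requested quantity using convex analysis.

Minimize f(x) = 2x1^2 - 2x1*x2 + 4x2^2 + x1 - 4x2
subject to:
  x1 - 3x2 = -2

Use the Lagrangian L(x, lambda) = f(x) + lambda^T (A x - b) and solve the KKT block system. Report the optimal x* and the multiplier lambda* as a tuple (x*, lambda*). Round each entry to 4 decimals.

Form the Lagrangian:
  L(x, lambda) = (1/2) x^T Q x + c^T x + lambda^T (A x - b)
Stationarity (grad_x L = 0): Q x + c + A^T lambda = 0.
Primal feasibility: A x = b.

This gives the KKT block system:
  [ Q   A^T ] [ x     ]   [-c ]
  [ A    0  ] [ lambda ] = [ b ]

Solving the linear system:
  x*      = (-0.0312, 0.6563)
  lambda* = (0.4375)
  f(x*)   = -0.8906

x* = (-0.0312, 0.6563), lambda* = (0.4375)


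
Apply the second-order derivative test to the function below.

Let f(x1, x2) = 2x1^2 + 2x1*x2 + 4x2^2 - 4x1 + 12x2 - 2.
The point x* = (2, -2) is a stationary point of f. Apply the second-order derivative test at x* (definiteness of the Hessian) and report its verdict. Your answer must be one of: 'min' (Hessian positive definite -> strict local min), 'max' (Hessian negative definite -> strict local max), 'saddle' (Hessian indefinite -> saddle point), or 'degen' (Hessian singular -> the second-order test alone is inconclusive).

Compute the Hessian H = grad^2 f:
  H = [[4, 2], [2, 8]]
Verify stationarity: grad f(x*) = H x* + g = (0, 0).
Eigenvalues of H: 3.1716, 8.8284.
Both eigenvalues > 0, so H is positive definite -> x* is a strict local min.

min


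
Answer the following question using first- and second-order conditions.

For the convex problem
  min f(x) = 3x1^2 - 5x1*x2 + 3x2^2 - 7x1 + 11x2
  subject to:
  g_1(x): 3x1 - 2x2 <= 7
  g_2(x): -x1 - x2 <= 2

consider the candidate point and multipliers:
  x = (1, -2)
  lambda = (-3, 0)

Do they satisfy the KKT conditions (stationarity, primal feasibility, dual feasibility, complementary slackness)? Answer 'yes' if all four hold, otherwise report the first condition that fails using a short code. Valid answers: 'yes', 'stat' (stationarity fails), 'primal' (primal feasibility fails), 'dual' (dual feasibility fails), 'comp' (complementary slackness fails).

Gradient of f: grad f(x) = Q x + c = (9, -6)
Constraint values g_i(x) = a_i^T x - b_i:
  g_1((1, -2)) = 0
  g_2((1, -2)) = -1
Stationarity residual: grad f(x) + sum_i lambda_i a_i = (0, 0)
  -> stationarity OK
Primal feasibility (all g_i <= 0): OK
Dual feasibility (all lambda_i >= 0): FAILS
Complementary slackness (lambda_i * g_i(x) = 0 for all i): OK

Verdict: the first failing condition is dual_feasibility -> dual.

dual


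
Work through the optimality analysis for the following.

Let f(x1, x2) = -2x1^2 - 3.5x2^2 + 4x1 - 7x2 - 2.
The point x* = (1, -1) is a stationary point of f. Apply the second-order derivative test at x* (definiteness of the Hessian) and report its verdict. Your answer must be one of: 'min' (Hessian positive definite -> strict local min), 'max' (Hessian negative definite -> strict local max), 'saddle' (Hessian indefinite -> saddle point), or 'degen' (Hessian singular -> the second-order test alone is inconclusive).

Compute the Hessian H = grad^2 f:
  H = [[-4, 0], [0, -7]]
Verify stationarity: grad f(x*) = H x* + g = (0, 0).
Eigenvalues of H: -7, -4.
Both eigenvalues < 0, so H is negative definite -> x* is a strict local max.

max


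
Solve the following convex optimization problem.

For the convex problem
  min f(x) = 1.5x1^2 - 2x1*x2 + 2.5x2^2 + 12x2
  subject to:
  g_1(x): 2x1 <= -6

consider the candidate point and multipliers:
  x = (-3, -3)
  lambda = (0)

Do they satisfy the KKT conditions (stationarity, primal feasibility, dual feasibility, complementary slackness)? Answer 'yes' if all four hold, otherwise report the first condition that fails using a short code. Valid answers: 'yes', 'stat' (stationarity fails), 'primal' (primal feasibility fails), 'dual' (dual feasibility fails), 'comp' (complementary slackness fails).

Gradient of f: grad f(x) = Q x + c = (-3, 3)
Constraint values g_i(x) = a_i^T x - b_i:
  g_1((-3, -3)) = 0
Stationarity residual: grad f(x) + sum_i lambda_i a_i = (-3, 3)
  -> stationarity FAILS
Primal feasibility (all g_i <= 0): OK
Dual feasibility (all lambda_i >= 0): OK
Complementary slackness (lambda_i * g_i(x) = 0 for all i): OK

Verdict: the first failing condition is stationarity -> stat.

stat


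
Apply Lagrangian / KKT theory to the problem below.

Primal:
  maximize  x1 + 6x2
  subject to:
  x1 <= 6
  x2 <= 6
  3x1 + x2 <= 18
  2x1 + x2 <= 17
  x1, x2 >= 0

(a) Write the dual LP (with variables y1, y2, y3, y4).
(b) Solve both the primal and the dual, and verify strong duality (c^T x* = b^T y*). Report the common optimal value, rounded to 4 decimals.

The standard primal-dual pair for 'max c^T x s.t. A x <= b, x >= 0' is:
  Dual:  min b^T y  s.t.  A^T y >= c,  y >= 0.

So the dual LP is:
  minimize  6y1 + 6y2 + 18y3 + 17y4
  subject to:
    y1 + 3y3 + 2y4 >= 1
    y2 + y3 + y4 >= 6
    y1, y2, y3, y4 >= 0

Solving the primal: x* = (4, 6).
  primal value c^T x* = 40.
Solving the dual: y* = (0, 5.6667, 0.3333, 0).
  dual value b^T y* = 40.
Strong duality: c^T x* = b^T y*. Confirmed.

40


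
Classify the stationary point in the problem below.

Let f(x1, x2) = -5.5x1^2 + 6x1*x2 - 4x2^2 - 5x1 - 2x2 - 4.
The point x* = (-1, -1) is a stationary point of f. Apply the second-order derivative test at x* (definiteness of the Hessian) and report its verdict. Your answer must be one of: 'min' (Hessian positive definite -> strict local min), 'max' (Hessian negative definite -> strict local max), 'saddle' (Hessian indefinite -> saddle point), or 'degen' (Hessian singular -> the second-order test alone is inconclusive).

Compute the Hessian H = grad^2 f:
  H = [[-11, 6], [6, -8]]
Verify stationarity: grad f(x*) = H x* + g = (0, 0).
Eigenvalues of H: -15.6847, -3.3153.
Both eigenvalues < 0, so H is negative definite -> x* is a strict local max.

max


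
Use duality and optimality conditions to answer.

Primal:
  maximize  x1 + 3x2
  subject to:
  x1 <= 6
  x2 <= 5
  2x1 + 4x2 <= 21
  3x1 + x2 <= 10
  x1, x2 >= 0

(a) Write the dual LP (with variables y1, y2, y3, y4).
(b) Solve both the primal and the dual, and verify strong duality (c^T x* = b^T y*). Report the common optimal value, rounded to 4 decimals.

The standard primal-dual pair for 'max c^T x s.t. A x <= b, x >= 0' is:
  Dual:  min b^T y  s.t.  A^T y >= c,  y >= 0.

So the dual LP is:
  minimize  6y1 + 5y2 + 21y3 + 10y4
  subject to:
    y1 + 2y3 + 3y4 >= 1
    y2 + 4y3 + y4 >= 3
    y1, y2, y3, y4 >= 0

Solving the primal: x* = (0.5, 5).
  primal value c^T x* = 15.5.
Solving the dual: y* = (0, 1, 0.5, 0).
  dual value b^T y* = 15.5.
Strong duality: c^T x* = b^T y*. Confirmed.

15.5


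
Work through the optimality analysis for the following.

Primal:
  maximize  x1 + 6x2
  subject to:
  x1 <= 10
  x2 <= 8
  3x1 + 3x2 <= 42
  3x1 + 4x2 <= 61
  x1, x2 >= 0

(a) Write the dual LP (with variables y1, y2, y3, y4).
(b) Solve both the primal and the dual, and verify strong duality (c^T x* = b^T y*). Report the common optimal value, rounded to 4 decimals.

The standard primal-dual pair for 'max c^T x s.t. A x <= b, x >= 0' is:
  Dual:  min b^T y  s.t.  A^T y >= c,  y >= 0.

So the dual LP is:
  minimize  10y1 + 8y2 + 42y3 + 61y4
  subject to:
    y1 + 3y3 + 3y4 >= 1
    y2 + 3y3 + 4y4 >= 6
    y1, y2, y3, y4 >= 0

Solving the primal: x* = (6, 8).
  primal value c^T x* = 54.
Solving the dual: y* = (0, 5, 0.3333, 0).
  dual value b^T y* = 54.
Strong duality: c^T x* = b^T y*. Confirmed.

54


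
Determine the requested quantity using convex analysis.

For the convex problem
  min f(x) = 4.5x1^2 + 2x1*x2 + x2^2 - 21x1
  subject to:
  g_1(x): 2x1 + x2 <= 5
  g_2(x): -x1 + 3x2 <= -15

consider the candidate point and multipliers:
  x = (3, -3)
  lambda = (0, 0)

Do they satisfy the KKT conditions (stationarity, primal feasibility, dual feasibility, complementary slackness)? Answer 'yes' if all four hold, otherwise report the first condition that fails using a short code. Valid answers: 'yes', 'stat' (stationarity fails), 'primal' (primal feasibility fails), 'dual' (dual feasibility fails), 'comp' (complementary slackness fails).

Gradient of f: grad f(x) = Q x + c = (0, 0)
Constraint values g_i(x) = a_i^T x - b_i:
  g_1((3, -3)) = -2
  g_2((3, -3)) = 3
Stationarity residual: grad f(x) + sum_i lambda_i a_i = (0, 0)
  -> stationarity OK
Primal feasibility (all g_i <= 0): FAILS
Dual feasibility (all lambda_i >= 0): OK
Complementary slackness (lambda_i * g_i(x) = 0 for all i): OK

Verdict: the first failing condition is primal_feasibility -> primal.

primal


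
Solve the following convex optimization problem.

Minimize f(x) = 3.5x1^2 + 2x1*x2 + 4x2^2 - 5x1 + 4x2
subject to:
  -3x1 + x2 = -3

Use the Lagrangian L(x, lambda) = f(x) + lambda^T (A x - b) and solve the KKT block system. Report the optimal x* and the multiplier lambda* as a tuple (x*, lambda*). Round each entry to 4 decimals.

Form the Lagrangian:
  L(x, lambda) = (1/2) x^T Q x + c^T x + lambda^T (A x - b)
Stationarity (grad_x L = 0): Q x + c + A^T lambda = 0.
Primal feasibility: A x = b.

This gives the KKT block system:
  [ Q   A^T ] [ x     ]   [-c ]
  [ A    0  ] [ lambda ] = [ b ]

Solving the linear system:
  x*      = (0.7802, -0.6593)
  lambda* = (-0.2857)
  f(x*)   = -3.6978

x* = (0.7802, -0.6593), lambda* = (-0.2857)


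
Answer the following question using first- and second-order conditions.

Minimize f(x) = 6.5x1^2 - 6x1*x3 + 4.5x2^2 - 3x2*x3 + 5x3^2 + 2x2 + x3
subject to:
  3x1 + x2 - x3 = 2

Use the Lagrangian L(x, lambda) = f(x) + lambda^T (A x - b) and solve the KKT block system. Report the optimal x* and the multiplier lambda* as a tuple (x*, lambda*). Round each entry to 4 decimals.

Form the Lagrangian:
  L(x, lambda) = (1/2) x^T Q x + c^T x + lambda^T (A x - b)
Stationarity (grad_x L = 0): Q x + c + A^T lambda = 0.
Primal feasibility: A x = b.

This gives the KKT block system:
  [ Q   A^T ] [ x     ]   [-c ]
  [ A    0  ] [ lambda ] = [ b ]

Solving the linear system:
  x*      = (0.6502, 0.096, 0.0464)
  lambda* = (-2.7245)
  f(x*)   = 2.8437

x* = (0.6502, 0.096, 0.0464), lambda* = (-2.7245)


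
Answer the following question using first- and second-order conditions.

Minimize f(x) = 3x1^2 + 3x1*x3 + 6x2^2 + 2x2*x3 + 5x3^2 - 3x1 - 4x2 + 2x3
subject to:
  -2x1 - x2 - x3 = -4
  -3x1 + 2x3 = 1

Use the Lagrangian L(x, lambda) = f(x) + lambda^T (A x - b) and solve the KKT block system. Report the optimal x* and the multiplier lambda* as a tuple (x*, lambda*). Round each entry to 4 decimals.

Form the Lagrangian:
  L(x, lambda) = (1/2) x^T Q x + c^T x + lambda^T (A x - b)
Stationarity (grad_x L = 0): Q x + c + A^T lambda = 0.
Primal feasibility: A x = b.

This gives the KKT block system:
  [ Q   A^T ] [ x     ]   [-c ]
  [ A    0  ] [ lambda ] = [ b ]

Solving the linear system:
  x*      = (0.7156, 0.9954, 1.5734)
  lambda* = (11.0917, -5.3899)
  f(x*)   = 23.3876

x* = (0.7156, 0.9954, 1.5734), lambda* = (11.0917, -5.3899)


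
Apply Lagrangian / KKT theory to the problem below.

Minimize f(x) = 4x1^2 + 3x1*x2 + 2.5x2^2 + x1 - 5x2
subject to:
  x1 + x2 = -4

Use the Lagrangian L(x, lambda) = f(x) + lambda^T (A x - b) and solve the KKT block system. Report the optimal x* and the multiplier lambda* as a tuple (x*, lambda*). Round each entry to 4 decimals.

Form the Lagrangian:
  L(x, lambda) = (1/2) x^T Q x + c^T x + lambda^T (A x - b)
Stationarity (grad_x L = 0): Q x + c + A^T lambda = 0.
Primal feasibility: A x = b.

This gives the KKT block system:
  [ Q   A^T ] [ x     ]   [-c ]
  [ A    0  ] [ lambda ] = [ b ]

Solving the linear system:
  x*      = (-2, -2)
  lambda* = (21)
  f(x*)   = 46

x* = (-2, -2), lambda* = (21)


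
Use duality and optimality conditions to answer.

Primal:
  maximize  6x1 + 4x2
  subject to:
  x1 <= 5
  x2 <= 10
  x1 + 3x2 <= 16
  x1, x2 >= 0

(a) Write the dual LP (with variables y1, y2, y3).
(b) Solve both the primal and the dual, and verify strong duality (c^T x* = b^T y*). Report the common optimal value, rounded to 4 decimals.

The standard primal-dual pair for 'max c^T x s.t. A x <= b, x >= 0' is:
  Dual:  min b^T y  s.t.  A^T y >= c,  y >= 0.

So the dual LP is:
  minimize  5y1 + 10y2 + 16y3
  subject to:
    y1 + y3 >= 6
    y2 + 3y3 >= 4
    y1, y2, y3 >= 0

Solving the primal: x* = (5, 3.6667).
  primal value c^T x* = 44.6667.
Solving the dual: y* = (4.6667, 0, 1.3333).
  dual value b^T y* = 44.6667.
Strong duality: c^T x* = b^T y*. Confirmed.

44.6667


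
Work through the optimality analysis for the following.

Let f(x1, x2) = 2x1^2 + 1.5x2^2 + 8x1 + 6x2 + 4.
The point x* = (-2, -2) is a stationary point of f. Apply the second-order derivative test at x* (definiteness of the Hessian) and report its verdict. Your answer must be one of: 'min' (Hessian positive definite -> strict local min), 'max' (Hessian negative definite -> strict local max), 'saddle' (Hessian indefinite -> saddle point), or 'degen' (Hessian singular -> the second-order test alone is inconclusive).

Compute the Hessian H = grad^2 f:
  H = [[4, 0], [0, 3]]
Verify stationarity: grad f(x*) = H x* + g = (0, 0).
Eigenvalues of H: 3, 4.
Both eigenvalues > 0, so H is positive definite -> x* is a strict local min.

min


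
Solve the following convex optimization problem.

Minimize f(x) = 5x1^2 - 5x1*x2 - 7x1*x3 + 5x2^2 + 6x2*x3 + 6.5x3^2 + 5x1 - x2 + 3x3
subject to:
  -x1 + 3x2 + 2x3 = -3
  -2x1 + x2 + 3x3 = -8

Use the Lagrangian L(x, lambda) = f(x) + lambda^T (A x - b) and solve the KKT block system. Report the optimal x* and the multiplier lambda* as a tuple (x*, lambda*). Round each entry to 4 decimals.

Form the Lagrangian:
  L(x, lambda) = (1/2) x^T Q x + c^T x + lambda^T (A x - b)
Stationarity (grad_x L = 0): Q x + c + A^T lambda = 0.
Primal feasibility: A x = b.

This gives the KKT block system:
  [ Q   A^T ] [ x     ]   [-c ]
  [ A    0  ] [ lambda ] = [ b ]

Solving the linear system:
  x*      = (-0.1217, 1.0174, -3.087)
  lambda* = (-0.5652, 10.4348)
  f(x*)   = 35.4478

x* = (-0.1217, 1.0174, -3.087), lambda* = (-0.5652, 10.4348)


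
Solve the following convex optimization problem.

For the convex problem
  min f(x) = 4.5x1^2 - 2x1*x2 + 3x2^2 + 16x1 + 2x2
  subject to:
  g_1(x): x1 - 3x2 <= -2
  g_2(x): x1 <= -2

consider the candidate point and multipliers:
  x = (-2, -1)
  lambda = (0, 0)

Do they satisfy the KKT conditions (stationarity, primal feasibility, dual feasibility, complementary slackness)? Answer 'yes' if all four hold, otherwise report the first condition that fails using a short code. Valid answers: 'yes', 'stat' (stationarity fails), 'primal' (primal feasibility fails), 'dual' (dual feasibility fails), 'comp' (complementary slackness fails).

Gradient of f: grad f(x) = Q x + c = (0, 0)
Constraint values g_i(x) = a_i^T x - b_i:
  g_1((-2, -1)) = 3
  g_2((-2, -1)) = 0
Stationarity residual: grad f(x) + sum_i lambda_i a_i = (0, 0)
  -> stationarity OK
Primal feasibility (all g_i <= 0): FAILS
Dual feasibility (all lambda_i >= 0): OK
Complementary slackness (lambda_i * g_i(x) = 0 for all i): OK

Verdict: the first failing condition is primal_feasibility -> primal.

primal


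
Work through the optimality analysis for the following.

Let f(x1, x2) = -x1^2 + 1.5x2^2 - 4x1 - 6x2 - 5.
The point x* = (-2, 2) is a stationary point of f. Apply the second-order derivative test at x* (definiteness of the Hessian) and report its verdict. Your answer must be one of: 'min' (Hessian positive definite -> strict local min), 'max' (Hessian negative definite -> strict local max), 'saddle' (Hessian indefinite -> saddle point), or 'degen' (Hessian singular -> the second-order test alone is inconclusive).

Compute the Hessian H = grad^2 f:
  H = [[-2, 0], [0, 3]]
Verify stationarity: grad f(x*) = H x* + g = (0, 0).
Eigenvalues of H: -2, 3.
Eigenvalues have mixed signs, so H is indefinite -> x* is a saddle point.

saddle


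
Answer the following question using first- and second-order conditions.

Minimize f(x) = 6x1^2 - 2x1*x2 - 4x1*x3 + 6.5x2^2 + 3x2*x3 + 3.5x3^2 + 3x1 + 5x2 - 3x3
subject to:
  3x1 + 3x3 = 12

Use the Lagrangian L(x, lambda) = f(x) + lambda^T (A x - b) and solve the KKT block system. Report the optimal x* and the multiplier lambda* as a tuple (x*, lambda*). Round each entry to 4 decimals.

Form the Lagrangian:
  L(x, lambda) = (1/2) x^T Q x + c^T x + lambda^T (A x - b)
Stationarity (grad_x L = 0): Q x + c + A^T lambda = 0.
Primal feasibility: A x = b.

This gives the KKT block system:
  [ Q   A^T ] [ x     ]   [-c ]
  [ A    0  ] [ lambda ] = [ b ]

Solving the linear system:
  x*      = (1.2546, -0.8252, 2.7454)
  lambda* = (-2.908)
  f(x*)   = 13.1488

x* = (1.2546, -0.8252, 2.7454), lambda* = (-2.908)


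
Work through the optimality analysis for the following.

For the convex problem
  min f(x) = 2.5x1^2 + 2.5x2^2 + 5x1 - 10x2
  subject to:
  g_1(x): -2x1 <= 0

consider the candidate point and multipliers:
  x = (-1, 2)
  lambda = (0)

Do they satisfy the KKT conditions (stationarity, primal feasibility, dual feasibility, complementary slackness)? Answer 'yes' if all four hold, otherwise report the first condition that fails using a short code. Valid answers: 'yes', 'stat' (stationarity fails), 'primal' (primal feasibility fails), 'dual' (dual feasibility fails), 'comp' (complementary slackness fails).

Gradient of f: grad f(x) = Q x + c = (0, 0)
Constraint values g_i(x) = a_i^T x - b_i:
  g_1((-1, 2)) = 2
Stationarity residual: grad f(x) + sum_i lambda_i a_i = (0, 0)
  -> stationarity OK
Primal feasibility (all g_i <= 0): FAILS
Dual feasibility (all lambda_i >= 0): OK
Complementary slackness (lambda_i * g_i(x) = 0 for all i): OK

Verdict: the first failing condition is primal_feasibility -> primal.

primal


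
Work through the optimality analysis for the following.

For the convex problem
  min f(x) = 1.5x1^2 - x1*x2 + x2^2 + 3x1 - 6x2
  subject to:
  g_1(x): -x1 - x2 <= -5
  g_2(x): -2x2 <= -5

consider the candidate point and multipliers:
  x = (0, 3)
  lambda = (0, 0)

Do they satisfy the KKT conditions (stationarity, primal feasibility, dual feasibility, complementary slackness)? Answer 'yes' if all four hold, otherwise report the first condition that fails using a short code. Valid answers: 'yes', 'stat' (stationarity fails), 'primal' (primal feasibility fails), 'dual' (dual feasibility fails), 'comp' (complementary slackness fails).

Gradient of f: grad f(x) = Q x + c = (0, 0)
Constraint values g_i(x) = a_i^T x - b_i:
  g_1((0, 3)) = 2
  g_2((0, 3)) = -1
Stationarity residual: grad f(x) + sum_i lambda_i a_i = (0, 0)
  -> stationarity OK
Primal feasibility (all g_i <= 0): FAILS
Dual feasibility (all lambda_i >= 0): OK
Complementary slackness (lambda_i * g_i(x) = 0 for all i): OK

Verdict: the first failing condition is primal_feasibility -> primal.

primal


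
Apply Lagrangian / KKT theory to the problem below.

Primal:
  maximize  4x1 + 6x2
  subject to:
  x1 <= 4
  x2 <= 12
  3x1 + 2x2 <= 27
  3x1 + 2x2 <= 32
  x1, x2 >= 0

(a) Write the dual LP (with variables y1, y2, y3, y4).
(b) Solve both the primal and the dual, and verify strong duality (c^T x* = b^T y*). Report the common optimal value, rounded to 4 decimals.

The standard primal-dual pair for 'max c^T x s.t. A x <= b, x >= 0' is:
  Dual:  min b^T y  s.t.  A^T y >= c,  y >= 0.

So the dual LP is:
  minimize  4y1 + 12y2 + 27y3 + 32y4
  subject to:
    y1 + 3y3 + 3y4 >= 4
    y2 + 2y3 + 2y4 >= 6
    y1, y2, y3, y4 >= 0

Solving the primal: x* = (1, 12).
  primal value c^T x* = 76.
Solving the dual: y* = (0, 3.3333, 1.3333, 0).
  dual value b^T y* = 76.
Strong duality: c^T x* = b^T y*. Confirmed.

76


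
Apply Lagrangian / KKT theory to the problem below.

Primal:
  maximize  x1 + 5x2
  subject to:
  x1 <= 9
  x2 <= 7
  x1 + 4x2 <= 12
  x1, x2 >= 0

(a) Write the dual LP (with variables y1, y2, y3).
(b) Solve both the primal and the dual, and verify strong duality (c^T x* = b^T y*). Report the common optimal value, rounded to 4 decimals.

The standard primal-dual pair for 'max c^T x s.t. A x <= b, x >= 0' is:
  Dual:  min b^T y  s.t.  A^T y >= c,  y >= 0.

So the dual LP is:
  minimize  9y1 + 7y2 + 12y3
  subject to:
    y1 + y3 >= 1
    y2 + 4y3 >= 5
    y1, y2, y3 >= 0

Solving the primal: x* = (0, 3).
  primal value c^T x* = 15.
Solving the dual: y* = (0, 0, 1.25).
  dual value b^T y* = 15.
Strong duality: c^T x* = b^T y*. Confirmed.

15


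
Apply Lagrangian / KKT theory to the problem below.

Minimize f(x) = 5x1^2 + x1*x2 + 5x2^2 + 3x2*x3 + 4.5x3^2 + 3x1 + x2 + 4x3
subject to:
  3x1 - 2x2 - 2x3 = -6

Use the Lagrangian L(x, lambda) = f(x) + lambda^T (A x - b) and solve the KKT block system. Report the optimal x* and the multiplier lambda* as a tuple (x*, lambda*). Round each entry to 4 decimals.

Form the Lagrangian:
  L(x, lambda) = (1/2) x^T Q x + c^T x + lambda^T (A x - b)
Stationarity (grad_x L = 0): Q x + c + A^T lambda = 0.
Primal feasibility: A x = b.

This gives the KKT block system:
  [ Q   A^T ] [ x     ]   [-c ]
  [ A    0  ] [ lambda ] = [ b ]

Solving the linear system:
  x*      = (-1.4442, 0.7267, 0.1071)
  lambda* = (3.5718)
  f(x*)   = 9.1264

x* = (-1.4442, 0.7267, 0.1071), lambda* = (3.5718)


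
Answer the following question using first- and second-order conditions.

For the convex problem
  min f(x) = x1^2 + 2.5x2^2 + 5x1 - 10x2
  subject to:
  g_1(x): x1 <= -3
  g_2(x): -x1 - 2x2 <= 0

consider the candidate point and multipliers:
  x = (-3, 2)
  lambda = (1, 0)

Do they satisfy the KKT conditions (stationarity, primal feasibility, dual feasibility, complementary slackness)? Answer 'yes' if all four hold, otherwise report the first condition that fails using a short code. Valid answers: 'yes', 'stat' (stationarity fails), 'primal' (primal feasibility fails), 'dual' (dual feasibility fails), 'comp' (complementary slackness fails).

Gradient of f: grad f(x) = Q x + c = (-1, 0)
Constraint values g_i(x) = a_i^T x - b_i:
  g_1((-3, 2)) = 0
  g_2((-3, 2)) = -1
Stationarity residual: grad f(x) + sum_i lambda_i a_i = (0, 0)
  -> stationarity OK
Primal feasibility (all g_i <= 0): OK
Dual feasibility (all lambda_i >= 0): OK
Complementary slackness (lambda_i * g_i(x) = 0 for all i): OK

Verdict: yes, KKT holds.

yes


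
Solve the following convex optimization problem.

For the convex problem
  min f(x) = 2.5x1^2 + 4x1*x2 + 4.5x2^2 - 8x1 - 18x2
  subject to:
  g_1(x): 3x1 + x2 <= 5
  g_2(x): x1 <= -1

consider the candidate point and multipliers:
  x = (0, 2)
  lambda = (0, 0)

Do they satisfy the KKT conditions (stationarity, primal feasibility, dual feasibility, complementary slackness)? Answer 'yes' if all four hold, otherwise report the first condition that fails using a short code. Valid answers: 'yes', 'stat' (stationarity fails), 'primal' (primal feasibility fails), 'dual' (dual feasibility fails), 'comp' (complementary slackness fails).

Gradient of f: grad f(x) = Q x + c = (0, 0)
Constraint values g_i(x) = a_i^T x - b_i:
  g_1((0, 2)) = -3
  g_2((0, 2)) = 1
Stationarity residual: grad f(x) + sum_i lambda_i a_i = (0, 0)
  -> stationarity OK
Primal feasibility (all g_i <= 0): FAILS
Dual feasibility (all lambda_i >= 0): OK
Complementary slackness (lambda_i * g_i(x) = 0 for all i): OK

Verdict: the first failing condition is primal_feasibility -> primal.

primal


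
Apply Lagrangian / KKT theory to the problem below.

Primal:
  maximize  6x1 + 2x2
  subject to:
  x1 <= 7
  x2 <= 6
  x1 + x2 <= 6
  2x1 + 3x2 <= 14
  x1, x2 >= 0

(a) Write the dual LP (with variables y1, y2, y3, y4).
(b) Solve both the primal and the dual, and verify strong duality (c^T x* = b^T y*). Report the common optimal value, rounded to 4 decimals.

The standard primal-dual pair for 'max c^T x s.t. A x <= b, x >= 0' is:
  Dual:  min b^T y  s.t.  A^T y >= c,  y >= 0.

So the dual LP is:
  minimize  7y1 + 6y2 + 6y3 + 14y4
  subject to:
    y1 + y3 + 2y4 >= 6
    y2 + y3 + 3y4 >= 2
    y1, y2, y3, y4 >= 0

Solving the primal: x* = (6, 0).
  primal value c^T x* = 36.
Solving the dual: y* = (0, 0, 6, 0).
  dual value b^T y* = 36.
Strong duality: c^T x* = b^T y*. Confirmed.

36


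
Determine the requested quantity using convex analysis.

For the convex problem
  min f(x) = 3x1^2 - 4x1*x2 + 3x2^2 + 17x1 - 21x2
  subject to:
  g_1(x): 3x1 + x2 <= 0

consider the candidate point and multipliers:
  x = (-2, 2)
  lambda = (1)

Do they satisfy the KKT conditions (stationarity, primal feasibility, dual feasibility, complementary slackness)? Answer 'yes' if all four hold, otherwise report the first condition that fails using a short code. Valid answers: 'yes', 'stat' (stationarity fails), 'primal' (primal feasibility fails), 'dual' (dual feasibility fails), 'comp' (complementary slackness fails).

Gradient of f: grad f(x) = Q x + c = (-3, -1)
Constraint values g_i(x) = a_i^T x - b_i:
  g_1((-2, 2)) = -4
Stationarity residual: grad f(x) + sum_i lambda_i a_i = (0, 0)
  -> stationarity OK
Primal feasibility (all g_i <= 0): OK
Dual feasibility (all lambda_i >= 0): OK
Complementary slackness (lambda_i * g_i(x) = 0 for all i): FAILS

Verdict: the first failing condition is complementary_slackness -> comp.

comp
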